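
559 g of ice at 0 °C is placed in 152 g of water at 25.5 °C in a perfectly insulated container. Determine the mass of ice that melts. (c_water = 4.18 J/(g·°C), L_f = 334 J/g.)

Cooling the water to 0 °C releases 152·4.18·25.5 = 16202 J.
Melting all 559 g of ice would need 559·334 = 186706 J.
Since 16202 < 186706 J, not all the ice melts; equilibrium is at 0 °C.
m_melted·334 = 16202  ⇒  m_melted ≈ 48.51 g.

m_melted ≈ 48.5 g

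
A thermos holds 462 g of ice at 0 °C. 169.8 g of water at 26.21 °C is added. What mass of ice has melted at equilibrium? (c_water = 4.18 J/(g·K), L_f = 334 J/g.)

m_melted ≈ 55.7 g

Water can give up m c ΔT = 169.8·4.18·26.21 = 18603 J before reaching 0 °C.
Fully melting the ice requires m_ice L_f = 462·334 = 154308 J.
Since 18603 < 154308 J, not all the ice melts; equilibrium is at 0 °C.
Mass melted = 18603/334 ≈ 55.7 g.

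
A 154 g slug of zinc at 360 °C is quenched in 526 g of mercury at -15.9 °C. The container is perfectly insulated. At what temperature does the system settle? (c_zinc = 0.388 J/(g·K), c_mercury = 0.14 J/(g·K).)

T_f ≈ 152.5 °C

Taking heat into each body as positive, Σ m c ΔT = 0:
154×0.388×(T − 360) + 526×0.14×(T − (-15.9)) = 0
(59.75 + 73.64) T = 59.75×360 + 73.64×(-15.9)
T = 20340 / 133.39 = 152 °C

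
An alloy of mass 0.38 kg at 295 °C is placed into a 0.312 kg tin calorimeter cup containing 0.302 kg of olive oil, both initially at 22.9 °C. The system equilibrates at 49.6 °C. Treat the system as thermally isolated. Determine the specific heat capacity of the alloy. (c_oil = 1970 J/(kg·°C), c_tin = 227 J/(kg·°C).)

Taking heat into each body as positive, Σ m c ΔT = 0:
0.38×c×(49.6 − 295) + 0.302×1970×(49.6 − 22.9) + 0.312×227×(49.6 − 22.9) = 0
-93.25 c = -17776
c = -17776/-93.25 ≈ 190.6 J/(kg·°C)

c ≈ 191 J/(kg·°C)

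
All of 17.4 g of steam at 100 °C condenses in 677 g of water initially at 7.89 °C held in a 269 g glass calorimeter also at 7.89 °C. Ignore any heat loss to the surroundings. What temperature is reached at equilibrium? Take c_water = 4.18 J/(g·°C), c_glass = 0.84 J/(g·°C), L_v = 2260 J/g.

T_f ≈ 22.6 °C

Net heat exchanged in the isolated system is zero:
latent heat released on condensation: 17.4·2260 = 39324; condensate cools 100→T: 17.4·4.18·(T − 100) = 72.73(T − 100); original water: 2829.9(T − 7.89); glass cup: 269·0.84·(T − 7.89) = 225.96(T − 7.89)
3128.6 T = 39324 + 7273.2 + 24110 = 70708
T ≈ 22.60 °C, under the boiling point, so the assumption holds.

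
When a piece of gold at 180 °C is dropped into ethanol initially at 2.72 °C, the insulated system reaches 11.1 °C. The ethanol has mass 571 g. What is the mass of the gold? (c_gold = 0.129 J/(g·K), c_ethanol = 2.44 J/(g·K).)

m ≈ 536 g

|Q_gold| = |Q_ethanol|:
m×0.129×(180 − 11.1) = 571×2.44×(11.1 − 2.72)
21.79 m = 11675  ⇒  m ≈ 535.9 g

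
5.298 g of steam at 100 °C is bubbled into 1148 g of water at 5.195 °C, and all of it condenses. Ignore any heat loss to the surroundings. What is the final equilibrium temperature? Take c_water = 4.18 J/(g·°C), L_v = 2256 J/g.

T_f ≈ 8.1 °C

Net heat exchanged in the isolated system is zero:
latent heat released on condensation: 5.298×2256 = 11952; condensed water 100 °C→T: 22.15(T − 100); original water: 4798.6(T − 5.195)
4820.8 T = 11952 + 2214.6 + 24929 = 39096
T ≈ 8.11 °C, under the boiling point, so the assumption holds.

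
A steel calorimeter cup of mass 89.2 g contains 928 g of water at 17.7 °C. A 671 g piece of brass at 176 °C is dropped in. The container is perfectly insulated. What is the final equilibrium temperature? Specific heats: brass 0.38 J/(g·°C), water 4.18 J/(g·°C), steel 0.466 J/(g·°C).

Heat gained plus heat lost sum to zero:
671*0.38*(T − 176) + 928*4.18*(T − 17.7) + 89.2*0.466*(T − 17.7) = 0
254.98(T − 176) + 3879(T − 17.7) + 41.57(T − 17.7) = 0
(254.98 + 3879 + 41.57) T = 254.98*176 + 3879*17.7 + 41.57*17.7
T = 114271 / 4175.6 = 27.4 °C

T_f ≈ 27.4 °C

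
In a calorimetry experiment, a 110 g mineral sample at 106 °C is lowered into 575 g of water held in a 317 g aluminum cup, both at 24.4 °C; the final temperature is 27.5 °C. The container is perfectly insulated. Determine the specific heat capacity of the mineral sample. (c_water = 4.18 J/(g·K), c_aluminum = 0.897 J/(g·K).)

Taking heat into each body as positive, Σ m c ΔT = 0:
110·c·(27.5 − 106) + 575·4.18·(27.5 − 24.4) + 317·0.897·(27.5 − 24.4) = 0
-8635 c = -8332.3
c = -8332.3/-8635 ≈ 0.9649 J/(g·K)

c ≈ 0.965 J/(g·K)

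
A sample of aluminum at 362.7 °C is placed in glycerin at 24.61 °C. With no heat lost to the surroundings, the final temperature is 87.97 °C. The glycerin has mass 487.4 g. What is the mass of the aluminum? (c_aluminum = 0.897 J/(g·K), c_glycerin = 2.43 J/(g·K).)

m ≈ 305 g

Energy conservation, ΣQ = 0:
m×0.897×(87.97 − 362.7) + 487.4×2.43×(87.97 − 24.61) = 0
-246.43 m = -75042
m = -75042/-246.43 ≈ 304.5 g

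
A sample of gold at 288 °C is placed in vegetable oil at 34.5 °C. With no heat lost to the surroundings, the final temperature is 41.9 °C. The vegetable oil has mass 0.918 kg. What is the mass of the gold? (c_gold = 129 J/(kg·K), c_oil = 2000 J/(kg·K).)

m ≈ 0.428 kg

Let T be the final temperature. ΣQ_i = 0:
m·129·(41.9 − 288) + 0.918·2000·(41.9 − 34.5) = 0
-31747 m = -13586
m = -13586/-31747 ≈ 0.428 kg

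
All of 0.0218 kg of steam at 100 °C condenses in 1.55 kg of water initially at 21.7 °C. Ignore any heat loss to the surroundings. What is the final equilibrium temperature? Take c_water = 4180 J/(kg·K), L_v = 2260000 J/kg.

Energy conservation, ΣQ = 0:
latent heat released on condensation: 0.0218×2260000 = 49268
  condensed water 100 °C→T: 91.12(T − 100)
  water warms: 1.55×4180×(T − 21.7) = 6479(T − 21.7)
6570.1 T = 49268 + 9112.4 + 140594 = 198975
T ≈ 30.28 °C, under the boiling point, so the assumption holds.

T_f ≈ 30.3 °C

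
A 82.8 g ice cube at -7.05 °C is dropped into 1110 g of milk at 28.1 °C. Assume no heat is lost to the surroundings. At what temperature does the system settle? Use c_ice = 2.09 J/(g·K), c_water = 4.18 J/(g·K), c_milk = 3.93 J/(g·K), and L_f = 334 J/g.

T_f ≈ 19.9 °C

Conservation of energy gives ΣQ = 0:
warm ice to 0 °C: 82.8·2.09·(0 − (-7.05)) = 1220; melt ice: 82.8·334 = 27655; warm the meltwater: 346.1 T; milk: 4362.3(T − 28.1)
4708.4 T = 122581 − 28875 = 93705
T ≈ 19.90 °C (positive, so assuming full melt was valid).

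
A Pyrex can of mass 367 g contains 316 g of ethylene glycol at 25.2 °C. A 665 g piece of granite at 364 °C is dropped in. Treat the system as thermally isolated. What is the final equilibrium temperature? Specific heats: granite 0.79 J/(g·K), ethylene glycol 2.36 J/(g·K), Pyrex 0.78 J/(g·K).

T_f ≈ 139.5 °C

Taking heat into each body as positive, Σ m c ΔT = 0:
665*0.79*(T − 364) + 316*2.36*(T − 25.2) + 367*0.78*(T − 25.2) = 0
525.35(T − 364) + 745.76(T − 25.2) + 286.26(T − 25.2) = 0
1557.4 T = 217234
T = 217234/1557.4 ≈ 139.49 °C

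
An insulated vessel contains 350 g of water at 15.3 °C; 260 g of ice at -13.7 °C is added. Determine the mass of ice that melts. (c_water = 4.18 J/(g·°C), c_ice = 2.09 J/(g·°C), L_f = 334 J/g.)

Water can give up m c ΔT = 350·4.18·15.3 = 22384 J before reaching 0 °C.
Warming the ice to 0 °C takes 260·2.09·13.7 = 7444.6 J, leaving 14939 J for melting.
To melt every bit of ice: 260·334 = 86840 J.
14939 J < 86840 J, so only part of the ice melts and the system sits at 0 °C.
Mass melted = 14939/334 ≈ 44.73 g.

m_melted ≈ 44.7 g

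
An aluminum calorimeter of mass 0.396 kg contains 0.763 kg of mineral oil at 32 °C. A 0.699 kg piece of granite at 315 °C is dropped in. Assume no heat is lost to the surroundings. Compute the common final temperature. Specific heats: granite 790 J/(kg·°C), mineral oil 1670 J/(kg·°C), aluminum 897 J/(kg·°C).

Conservation of energy gives ΣQ = 0:
0.699*790*(T − 315) + 0.763*1670*(T − 32) + 0.396*897*(T − 32) = 0
552.21(T − 315) + 1274.2(T − 32) + 355.21(T − 32) = 0
2181.6 T = 226088
T ≈ 103.63 °C

T_f ≈ 103.6 °C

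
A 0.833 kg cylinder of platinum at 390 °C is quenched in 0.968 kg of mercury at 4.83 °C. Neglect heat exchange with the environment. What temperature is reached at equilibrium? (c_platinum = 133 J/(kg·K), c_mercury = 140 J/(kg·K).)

T_f ≈ 178.1 °C

T_f = Σ m_i c_i T_i / Σ m_i c_i:
T_f = (110.79·390 + 135.52·4.83) / (110.79 + 135.52)
    = 43862 / 246.31 ≈ 178.08 °C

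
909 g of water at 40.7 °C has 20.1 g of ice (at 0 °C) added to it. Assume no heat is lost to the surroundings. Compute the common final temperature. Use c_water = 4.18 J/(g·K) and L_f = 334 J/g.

T_f ≈ 38.1 °C

Taking heat into each body as positive, Σ m c ΔT = 0:
latent heat to melt: 20.1×334 = 6713.4
  warm the meltwater: 84.02 T
  water cools: 909×4.18×(T − 40.7) = 3799.6(T − 40.7)
3883.6 T = 154645 − 6713.4 = 147931
T ≈ 38.09 °C (positive, so assuming full melt was valid).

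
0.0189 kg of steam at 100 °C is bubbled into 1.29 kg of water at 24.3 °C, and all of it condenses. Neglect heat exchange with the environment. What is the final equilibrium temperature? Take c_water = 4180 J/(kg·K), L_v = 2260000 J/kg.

T_f ≈ 33.2 °C

Sum of m c ΔT and latent-heat terms is zero:
latent heat released on condensation: 0.0189·2260000 = 42714
  condensate cools 100→T: 0.0189·4180·(T − 100) = 79(T − 100)
  original water: 5392.2(T − 24.3)
5471.2 T = 42714 + 7900.2 + 131030 = 181645
T ≈ 33.20 °C (< 100 °C, so full condensation is consistent).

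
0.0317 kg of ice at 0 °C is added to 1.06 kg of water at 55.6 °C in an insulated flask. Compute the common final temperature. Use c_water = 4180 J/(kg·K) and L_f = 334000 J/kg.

T_f ≈ 51.7 °C

Let T be the final temperature. ΣQ_i = 0:
fusion: m_ice L_f = 0.0317·334000 = 10588
  meltwater 0→T: 0.0317·4180·T = 132.51 T
  water: 4430.8(T − 55.6)
4563.3 T = 246352 − 10588 = 235765
T ≈ 51.67 °C — above 0 °C, consistent with complete melting.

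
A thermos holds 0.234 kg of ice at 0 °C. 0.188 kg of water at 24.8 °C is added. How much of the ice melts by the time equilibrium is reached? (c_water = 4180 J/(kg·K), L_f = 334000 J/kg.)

m_melted ≈ 0.0583 kg

Cooling the water to 0 °C releases 0.188·4180·24.8 = 19489 J.
Melting all 0.234 kg of ice would need 0.234·334000 = 78156 J.
Since 19489 < 78156 J, not all the ice melts; equilibrium is at 0 °C.
m_melted·334000 = 19489  ⇒  m_melted ≈ 0.05835 kg.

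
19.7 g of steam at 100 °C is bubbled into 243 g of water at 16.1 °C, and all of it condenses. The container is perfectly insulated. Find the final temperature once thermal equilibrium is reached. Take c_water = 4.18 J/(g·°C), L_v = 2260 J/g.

T_f ≈ 62.9 °C

Net heat exchanged in the isolated system is zero:
latent heat released on condensation: 19.7×2260 = 44522; condensate cools 100→T: 19.7×4.18×(T − 100) = 82.35(T − 100); water warms: 243×4.18×(T − 16.1) = 1015.7(T − 16.1)
1098.1 T = 44522 + 8234.6 + 16353 = 69110
T ≈ 62.94 °C (< 100 °C, so full condensation is consistent).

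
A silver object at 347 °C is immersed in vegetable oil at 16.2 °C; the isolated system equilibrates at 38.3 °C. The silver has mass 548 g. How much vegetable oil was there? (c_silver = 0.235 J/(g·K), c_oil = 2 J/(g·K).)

Energy conservation, ΣQ = 0:
548·0.235·(38.3 − 347) + m·2·(38.3 − 16.2) = 0
44.2 m = 39754
m = 39754/44.2 ≈ 899.4 g

m ≈ 899 g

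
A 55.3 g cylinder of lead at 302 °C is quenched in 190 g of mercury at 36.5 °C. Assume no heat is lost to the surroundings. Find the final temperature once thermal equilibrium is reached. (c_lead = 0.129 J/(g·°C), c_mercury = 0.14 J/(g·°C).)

T_f ≈ 92.6 °C

With ΣQ=0 the equilibrium temperature is the m·c-weighted mean:
T_f = (7.134×302 + 26.6×36.5) / (7.134 + 26.6)
    = 3125.3 / 33.73 ≈ 92.65 °C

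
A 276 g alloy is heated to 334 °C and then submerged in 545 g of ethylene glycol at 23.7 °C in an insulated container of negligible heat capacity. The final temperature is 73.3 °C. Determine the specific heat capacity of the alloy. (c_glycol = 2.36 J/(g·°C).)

Heat lost by the alloy = heat gained by the glycol:
276×c×(334 − 73.3) = 545×2.36×(73.3 − 23.7)
71953 c = 63796  ⇒  c ≈ 0.8866 J/(g·°C)

c ≈ 0.887 J/(g·°C)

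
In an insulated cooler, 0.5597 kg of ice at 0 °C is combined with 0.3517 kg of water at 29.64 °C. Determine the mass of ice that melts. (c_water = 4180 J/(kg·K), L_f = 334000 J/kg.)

Cooling the water to 0 °C releases 0.3517×4180×29.64 = 43574 J.
To melt every bit of ice: 0.5597×334000 = 186940 J.
Since 43574 < 186940 J, not all the ice melts; equilibrium is at 0 °C.
Mass melted = 43574/334000 ≈ 0.1305 kg.

m_melted ≈ 0.13 kg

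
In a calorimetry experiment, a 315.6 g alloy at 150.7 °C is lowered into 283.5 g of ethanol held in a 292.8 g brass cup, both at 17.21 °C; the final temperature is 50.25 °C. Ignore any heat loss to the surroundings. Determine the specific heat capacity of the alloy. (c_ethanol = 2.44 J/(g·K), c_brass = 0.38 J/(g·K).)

Taking heat into each body as positive, Σ m c ΔT = 0:
315.6·c·(50.25 − 150.7) + 283.5·2.44·(50.25 − 17.21) + 292.8·0.38·(50.25 − 17.21) = 0
-31702 c = -26531
c = -26531/-31702 ≈ 0.8369 J/(g·K)

c ≈ 0.837 J/(g·K)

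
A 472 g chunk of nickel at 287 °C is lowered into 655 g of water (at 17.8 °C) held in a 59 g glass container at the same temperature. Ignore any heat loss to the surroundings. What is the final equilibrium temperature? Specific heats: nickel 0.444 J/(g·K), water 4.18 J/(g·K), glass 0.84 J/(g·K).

T_f ≈ 36.6 °C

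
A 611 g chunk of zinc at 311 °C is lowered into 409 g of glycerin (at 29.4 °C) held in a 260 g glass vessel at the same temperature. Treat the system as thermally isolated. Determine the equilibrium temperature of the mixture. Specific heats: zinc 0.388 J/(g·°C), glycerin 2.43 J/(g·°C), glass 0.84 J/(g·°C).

T_f ≈ 75.5 °C

Net heat exchanged in the isolated system is zero:
611×0.388×(T − 311) + 409×2.43×(T − 29.4) + 260×0.84×(T − 29.4) = 0
(237.07 + 993.87 + 218.4) T = 237.07×311 + 993.87×29.4 + 218.4×29.4
T = 109369/1449.3 ≈ 75.46 °C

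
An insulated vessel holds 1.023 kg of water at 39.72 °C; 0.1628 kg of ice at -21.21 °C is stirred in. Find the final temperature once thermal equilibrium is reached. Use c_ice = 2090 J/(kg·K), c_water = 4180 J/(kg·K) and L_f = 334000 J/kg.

T_f ≈ 21.8 °C

Energy balance with sensible and latent terms:
warm ice to 0 °C: 0.1628·2090·(0 − (-21.21)) = 7216.7
  latent heat to melt: 0.1628·334000 = 54375
  meltwater 0→T: 0.1628·4180·T = 680.5 T
  water cools: 1.023·4180·(T − 39.72) = 4276.1(T − 39.72)
4956.6 T = 169848 − 61592 = 108256
T ≈ 21.84 °C (positive, so assuming full melt was valid).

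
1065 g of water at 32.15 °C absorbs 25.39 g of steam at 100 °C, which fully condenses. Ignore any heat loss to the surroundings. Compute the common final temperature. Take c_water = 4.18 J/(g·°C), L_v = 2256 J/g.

T_f ≈ 46.3 °C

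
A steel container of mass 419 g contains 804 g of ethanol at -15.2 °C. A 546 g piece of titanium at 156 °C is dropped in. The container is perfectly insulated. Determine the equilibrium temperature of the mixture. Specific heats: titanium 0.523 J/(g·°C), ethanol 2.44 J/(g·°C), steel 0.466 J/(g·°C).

T_f ≈ 4.8 °C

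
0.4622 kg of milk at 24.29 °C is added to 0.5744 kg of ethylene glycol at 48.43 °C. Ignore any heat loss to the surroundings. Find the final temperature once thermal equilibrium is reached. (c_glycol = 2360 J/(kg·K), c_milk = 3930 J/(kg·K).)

T_f = Σ m_i c_i T_i / Σ m_i c_i:
T_f = (1355.6·48.43 + 1816.4·24.29) / (1355.6 + 1816.4)
    = 109772 / 3172 ≈ 34.61 °C

T_f ≈ 34.6 °C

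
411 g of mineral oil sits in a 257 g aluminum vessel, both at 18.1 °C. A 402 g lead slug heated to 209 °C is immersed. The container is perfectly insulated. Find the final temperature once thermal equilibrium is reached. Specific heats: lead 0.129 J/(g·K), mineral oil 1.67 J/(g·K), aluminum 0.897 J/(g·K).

T_f ≈ 28.3 °C

Setting the total heat transfer to zero:
402*0.129*(T − 209) + 411*1.67*(T − 18.1) + 257*0.897*(T − 18.1) = 0
968.76 T = 27434
T = 27434 / 968.76 = 28.3 °C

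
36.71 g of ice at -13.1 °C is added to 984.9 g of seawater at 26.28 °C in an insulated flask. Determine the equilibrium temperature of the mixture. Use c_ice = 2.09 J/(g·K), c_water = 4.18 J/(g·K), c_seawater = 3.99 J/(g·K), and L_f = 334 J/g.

T_f ≈ 22.0 °C

Energy balance with sensible and latent terms:
ice -13.1→0 °C: 36.71×2.09×13.1 = 1005.1
  latent heat to melt: 36.71×334 = 12261
  meltwater 0→T: 36.71×4.18×T = 153.45 T
  seawater: 3929.8(T − 26.28)
4083.2 T = 103274 − 13266 = 90008
T ≈ 22.04 °C (positive, so assuming full melt was valid).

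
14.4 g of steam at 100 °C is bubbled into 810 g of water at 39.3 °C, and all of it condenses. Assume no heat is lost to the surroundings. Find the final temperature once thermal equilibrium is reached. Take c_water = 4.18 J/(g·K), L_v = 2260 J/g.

Setting the total heat transfer to zero:
steam→water at 100 °C releases m L_v = 14.4×2260 = 32544
  condensed water 100 °C→T: 60.19(T − 100)
  water warms: 810×4.18×(T − 39.3) = 3385.8(T − 39.3)
3446 T = 32544 + 6019.2 + 133062 = 171625
T ≈ 49.80 °C (< 100 °C, so full condensation is consistent).

T_f ≈ 49.8 °C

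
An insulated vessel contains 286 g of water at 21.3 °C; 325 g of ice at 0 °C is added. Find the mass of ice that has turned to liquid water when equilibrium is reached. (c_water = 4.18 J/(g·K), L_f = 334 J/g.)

m_melted ≈ 76.2 g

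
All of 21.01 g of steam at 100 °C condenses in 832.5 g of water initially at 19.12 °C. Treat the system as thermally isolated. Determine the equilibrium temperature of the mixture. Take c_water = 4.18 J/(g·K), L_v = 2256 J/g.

Energy balance with sensible and latent terms:
condense steam: −21.01·2256 = −47399; condensate cools 100→T: 21.01·4.18·(T − 100) = 87.82(T − 100); original water: 3479.8(T − 19.12)
3567.7 T = 47399 + 8782.2 + 66535 = 122715
T ≈ 34.40 °C (< 100 °C, so full condensation is consistent).

T_f ≈ 34.4 °C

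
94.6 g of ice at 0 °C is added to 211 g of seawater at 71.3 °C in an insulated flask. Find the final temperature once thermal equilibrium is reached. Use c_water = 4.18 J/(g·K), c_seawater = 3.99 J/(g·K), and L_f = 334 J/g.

T_f ≈ 23.0 °C

Net heat exchanged in the isolated system is zero:
fusion: m_ice L_f = 94.6×334 = 31596; meltwater 0→T: 94.6×4.18×T = 395.43 T; seawater: 841.89(T − 71.3)
1237.3 T = 60027 − 31596 = 28430
T ≈ 22.98 °C (positive, so assuming full melt was valid).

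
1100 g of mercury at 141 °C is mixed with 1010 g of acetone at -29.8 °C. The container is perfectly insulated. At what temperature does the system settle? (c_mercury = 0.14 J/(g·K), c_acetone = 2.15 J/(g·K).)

T_f ≈ -18.5 °C

Energy conservation, ΣQ = 0:
1100*0.14*(T − 141) + 1010*2.15*(T − (-29.8)) = 0
154(T − 141) + 2171.5(T − (-29.8)) = 0
2325.5 T = -42997
T = -42997/2325.5 ≈ -18.49 °C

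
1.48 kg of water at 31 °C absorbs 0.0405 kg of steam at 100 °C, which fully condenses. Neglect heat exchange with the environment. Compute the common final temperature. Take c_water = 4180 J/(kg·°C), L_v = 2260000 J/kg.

T_f ≈ 47.2 °C

Heat gained plus heat lost sum to zero:
latent heat released on condensation: 0.0405·2260000 = 91530; condensed water 100 °C→T: 169.29(T − 100); water warms: 1.48·4180·(T − 31) = 6186.4(T − 31)
6355.7 T = 91530 + 16929 + 191778 = 300237
T ≈ 47.24 °C, under the boiling point, so the assumption holds.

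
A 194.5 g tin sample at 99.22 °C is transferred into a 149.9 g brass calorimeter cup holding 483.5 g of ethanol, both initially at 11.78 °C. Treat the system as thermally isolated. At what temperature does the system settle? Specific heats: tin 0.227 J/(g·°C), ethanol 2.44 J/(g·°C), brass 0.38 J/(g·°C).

Conservation of energy gives ΣQ = 0:
194.5*0.227*(T − 99.22) + 483.5*2.44*(T − 11.78) + 149.9*0.38*(T − 11.78) = 0
44.15(T − 99.22) + 1179.7(T − 11.78) + 56.96(T − 11.78) = 0
1280.9 T = 18949
T = 18949 / 1280.9 = 14.8 °C

T_f ≈ 14.8 °C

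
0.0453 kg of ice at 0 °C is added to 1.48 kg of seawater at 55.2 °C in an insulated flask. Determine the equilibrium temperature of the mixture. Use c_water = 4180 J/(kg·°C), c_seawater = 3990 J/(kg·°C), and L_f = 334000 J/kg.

T_f ≈ 51.0 °C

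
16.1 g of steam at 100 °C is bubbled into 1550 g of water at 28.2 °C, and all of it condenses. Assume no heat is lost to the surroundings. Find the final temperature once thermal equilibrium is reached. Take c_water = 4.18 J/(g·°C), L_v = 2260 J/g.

Conservation of energy gives ΣQ = 0:
steam→water at 100 °C releases m L_v = 16.1×2260 = 36386
  condensed water 100 °C→T: 67.3(T − 100)
  original water: 6479(T − 28.2)
6546.3 T = 36386 + 6729.8 + 182708 = 225824
T ≈ 34.50 °C (< 100 °C, so full condensation is consistent).

T_f ≈ 34.5 °C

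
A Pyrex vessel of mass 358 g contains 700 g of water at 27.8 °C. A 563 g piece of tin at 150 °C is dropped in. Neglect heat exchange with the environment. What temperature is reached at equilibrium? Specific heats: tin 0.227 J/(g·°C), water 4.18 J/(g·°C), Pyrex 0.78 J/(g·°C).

T_f ≈ 32.5 °C

Let T be the final temperature. ΣQ_i = 0:
563*0.227*(T − 150) + 700*4.18*(T − 27.8) + 358*0.78*(T − 27.8) = 0
3333 T = 108276
T = 108276/3333 ≈ 32.49 °C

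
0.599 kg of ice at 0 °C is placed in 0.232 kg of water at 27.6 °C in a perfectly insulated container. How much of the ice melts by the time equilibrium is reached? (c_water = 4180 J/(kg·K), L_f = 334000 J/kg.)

m_melted ≈ 0.0801 kg

Heat available from the water dropping to 0 °C: 0.232·4180·27.6 = 26765 J.
Fully melting the ice requires m_ice L_f = 0.599·334000 = 200066 J.
Since 26765 < 200066 J, not all the ice melts; equilibrium is at 0 °C.
Mass melted = 26765/334000 ≈ 0.08014 kg.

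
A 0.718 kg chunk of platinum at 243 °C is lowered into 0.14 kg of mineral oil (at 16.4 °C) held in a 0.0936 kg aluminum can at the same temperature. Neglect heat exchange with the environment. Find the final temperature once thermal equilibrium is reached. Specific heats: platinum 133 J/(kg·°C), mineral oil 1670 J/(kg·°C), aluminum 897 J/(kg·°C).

T_f ≈ 68.8 °C

Net heat exchanged in the isolated system is zero:
0.718*133*(T − 243) + 0.14*1670*(T − 16.4) + 0.0936*897*(T − 16.4) = 0
95.49(T − 243) + 233.8(T − 16.4) + 83.96(T − 16.4) = 0
413.25 T = 28416
T = 28416 / 413.25 = 68.8 °C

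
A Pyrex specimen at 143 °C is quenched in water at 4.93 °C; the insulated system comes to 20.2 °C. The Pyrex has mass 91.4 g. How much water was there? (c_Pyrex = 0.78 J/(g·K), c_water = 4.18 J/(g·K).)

m ≈ 137 g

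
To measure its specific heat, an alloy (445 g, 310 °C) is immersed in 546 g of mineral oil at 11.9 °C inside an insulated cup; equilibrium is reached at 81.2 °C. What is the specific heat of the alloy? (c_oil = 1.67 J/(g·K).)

c ≈ 0.621 J/(g·K)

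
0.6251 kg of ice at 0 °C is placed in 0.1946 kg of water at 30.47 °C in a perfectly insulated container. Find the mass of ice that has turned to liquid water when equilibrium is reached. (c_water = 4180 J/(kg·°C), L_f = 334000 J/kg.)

m_melted ≈ 0.0742 kg

Water can give up m c ΔT = 0.1946·4180·30.47 = 24785 J before reaching 0 °C.
To melt every bit of ice: 0.6251·334000 = 208783 J.
That's not enough to melt it all — equilibrium is at 0 °C with ice remaining.
m_melt = 24785 / L_f = 0.07421 kg.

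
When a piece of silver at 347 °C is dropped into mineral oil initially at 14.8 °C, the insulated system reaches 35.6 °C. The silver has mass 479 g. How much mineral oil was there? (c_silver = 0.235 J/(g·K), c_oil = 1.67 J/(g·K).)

m ≈ 1010 g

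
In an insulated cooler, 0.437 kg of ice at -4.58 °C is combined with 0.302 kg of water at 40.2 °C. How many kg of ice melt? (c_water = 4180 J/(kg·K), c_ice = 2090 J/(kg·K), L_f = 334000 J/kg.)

m_melted ≈ 0.139 kg

Cooling the water to 0 °C releases 0.302×4180×40.2 = 50747 J.
Warming the ice to 0 °C takes 0.437×2090×4.58 = 4183.1 J, leaving 46564 J for melting.
Fully melting the ice requires m_ice L_f = 0.437×334000 = 145958 J.
46564 J < 145958 J, so only part of the ice melts and the system sits at 0 °C.
m_melt = 46564 / L_f = 0.1394 kg.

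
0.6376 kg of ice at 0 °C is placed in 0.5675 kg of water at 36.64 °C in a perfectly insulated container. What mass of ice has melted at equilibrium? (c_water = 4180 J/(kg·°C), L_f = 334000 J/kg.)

Heat available from the water dropping to 0 °C: 0.5675×4180×36.64 = 86916 J.
To melt every bit of ice: 0.6376×334000 = 212958 J.
Since 86916 < 212958 J, not all the ice melts; equilibrium is at 0 °C.
m_melt = 86916 / L_f = 0.2602 kg.

m_melted ≈ 0.26 kg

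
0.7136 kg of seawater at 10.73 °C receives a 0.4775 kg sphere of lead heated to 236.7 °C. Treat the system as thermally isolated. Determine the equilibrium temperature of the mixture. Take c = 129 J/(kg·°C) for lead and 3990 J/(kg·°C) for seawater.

Set heat shed by the hot body equal to heat absorbed by the cold body:
0.4775×129×(236.7 − T) = 0.7136×3990×(T − 10.73)
61.6(236.7 − T) = 2847.3(T − 10.73)
2908.9 T = 45131  ⇒  T ≈ 15.52 °C

T_f ≈ 15.5 °C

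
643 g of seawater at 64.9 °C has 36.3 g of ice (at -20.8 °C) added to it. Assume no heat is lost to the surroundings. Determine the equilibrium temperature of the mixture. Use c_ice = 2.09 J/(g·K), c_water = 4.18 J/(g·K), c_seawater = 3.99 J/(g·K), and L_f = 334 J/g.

Energy conservation, ΣQ = 0:
ice -20.8→0 °C: 36.3·2.09·20.8 = 1578
  latent heat to melt: 36.3·334 = 12124
  meltwater 0→T: 36.3·4.18·T = 151.73 T
  seawater: 2565.6(T − 64.9)
2717.3 T = 166505 − 13702 = 152803
T ≈ 56.23 °C. Since T > 0 °C, the all-ice-melts assumption holds.

T_f ≈ 56.2 °C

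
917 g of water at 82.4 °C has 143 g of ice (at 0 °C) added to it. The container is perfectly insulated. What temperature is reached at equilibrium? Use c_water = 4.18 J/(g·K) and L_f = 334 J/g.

Taking heat into each body as positive, Σ m c ΔT = 0:
melt ice: 143×334 = 47762; warm the meltwater: 597.74 T; water cools: 917×4.18×(T − 82.4) = 3833.1(T − 82.4)
4430.8 T = 315844 − 47762 = 268082
T ≈ 60.50 °C — above 0 °C, consistent with complete melting.

T_f ≈ 60.5 °C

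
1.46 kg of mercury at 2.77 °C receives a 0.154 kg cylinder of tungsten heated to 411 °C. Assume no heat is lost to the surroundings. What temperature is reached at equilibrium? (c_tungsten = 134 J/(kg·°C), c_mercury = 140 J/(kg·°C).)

T_f ≈ 40.2 °C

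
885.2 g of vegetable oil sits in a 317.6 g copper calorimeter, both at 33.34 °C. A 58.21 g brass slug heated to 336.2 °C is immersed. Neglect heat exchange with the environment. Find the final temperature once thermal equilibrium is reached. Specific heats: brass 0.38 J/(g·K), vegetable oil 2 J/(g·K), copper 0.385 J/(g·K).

Net heat exchanged in the isolated system is zero:
58.21×0.38×(T − 336.2) + 885.2×2×(T − 33.34) + 317.6×0.385×(T − 33.34) = 0
22.12(T − 336.2) + 1770.4(T − 33.34) + 122.28(T − 33.34) = 0
1914.8 T = 70538
T = 70538 / 1914.8 = 36.8 °C

T_f ≈ 36.8 °C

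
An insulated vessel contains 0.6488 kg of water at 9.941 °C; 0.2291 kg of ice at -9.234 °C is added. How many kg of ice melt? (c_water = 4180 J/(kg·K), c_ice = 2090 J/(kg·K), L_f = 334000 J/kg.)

m_melted ≈ 0.0675 kg

Water can give up m c ΔT = 0.6488×4180×9.941 = 26960 J before reaching 0 °C.
Of that, 0.2291×2090×9.234 = 4421.4 J goes to bring the ice to 0 °C, leaving 22538 J.
To melt every bit of ice: 0.2291×334000 = 76519 J.
Since 22538 < 76519 J, not all the ice melts; equilibrium is at 0 °C.
m_melted×334000 = 22538  ⇒  m_melted ≈ 0.06748 kg.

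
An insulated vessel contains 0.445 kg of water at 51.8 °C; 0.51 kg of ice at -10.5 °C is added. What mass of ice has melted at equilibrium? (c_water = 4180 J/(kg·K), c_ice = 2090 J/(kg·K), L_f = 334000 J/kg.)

Water can give up m c ΔT = 0.445·4180·51.8 = 96353 J before reaching 0 °C.
Warming the ice to 0 °C takes 0.51·2090·10.5 = 11192 J, leaving 85161 J for melting.
Fully melting the ice requires m_ice L_f = 0.51·334000 = 170340 J.
85161 J < 170340 J, so only part of the ice melts and the system sits at 0 °C.
m_melt = 85161 / L_f = 0.255 kg.

m_melted ≈ 0.255 kg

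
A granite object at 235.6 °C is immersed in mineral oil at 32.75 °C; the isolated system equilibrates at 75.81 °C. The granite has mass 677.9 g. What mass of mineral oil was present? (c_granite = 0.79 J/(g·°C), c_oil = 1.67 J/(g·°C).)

Conservation of energy gives ΣQ = 0:
677.9·0.79·(75.81 − 235.6) + m·1.67·(75.81 − 32.75) = 0
71.91 m = 85574
m = 85574/71.91 ≈ 1190 g

m ≈ 1190 g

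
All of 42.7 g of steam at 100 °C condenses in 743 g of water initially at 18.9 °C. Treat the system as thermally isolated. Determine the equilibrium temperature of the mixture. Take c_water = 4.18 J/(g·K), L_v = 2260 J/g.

T_f ≈ 52.7 °C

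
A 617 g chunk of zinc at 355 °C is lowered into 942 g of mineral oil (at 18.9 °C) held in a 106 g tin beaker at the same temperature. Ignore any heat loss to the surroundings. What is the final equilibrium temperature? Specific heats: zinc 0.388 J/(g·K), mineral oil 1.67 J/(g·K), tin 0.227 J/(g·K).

Heat gained plus heat lost sum to zero:
617·0.388·(T − 355) + 942·1.67·(T − 18.9) + 106·0.227·(T − 18.9) = 0
(239.4 + 1573.1 + 24.06) T = 239.4·355 + 1573.1·18.9 + 24.06·18.9
T ≈ 62.71 °C

T_f ≈ 62.7 °C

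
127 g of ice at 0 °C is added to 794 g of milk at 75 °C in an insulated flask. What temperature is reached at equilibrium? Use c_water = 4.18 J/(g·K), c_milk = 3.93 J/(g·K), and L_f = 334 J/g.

T_f ≈ 52.5 °C

Conservation of energy gives ΣQ = 0:
melt ice: 127×334 = 42418; meltwater 0→T: 127×4.18×T = 530.86 T; milk cools: 794×3.93×(T − 75) = 3120.4(T − 75)
3651.3 T = 234032 − 42418 = 191614
T ≈ 52.48 °C — above 0 °C, consistent with complete melting.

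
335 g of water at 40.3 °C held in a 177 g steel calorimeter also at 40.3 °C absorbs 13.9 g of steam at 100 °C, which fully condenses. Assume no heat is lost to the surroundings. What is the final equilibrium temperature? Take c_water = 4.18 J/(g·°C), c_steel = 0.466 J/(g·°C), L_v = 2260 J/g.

Taking heat into each body as positive, Σ m c ΔT = 0:
steam→water at 100 °C releases m L_v = 13.9·2260 = 31414
  condensate cools 100→T: 13.9·4.18·(T − 100) = 58.1(T − 100)
  original water: 1400.3(T − 40.3)
  steel cup: 177·0.466·(T − 40.3) = 82.48(T − 40.3)
1540.9 T = 31414 + 5810.2 + 59756 = 96980
T ≈ 62.94 °C, under the boiling point, so the assumption holds.

T_f ≈ 62.9 °C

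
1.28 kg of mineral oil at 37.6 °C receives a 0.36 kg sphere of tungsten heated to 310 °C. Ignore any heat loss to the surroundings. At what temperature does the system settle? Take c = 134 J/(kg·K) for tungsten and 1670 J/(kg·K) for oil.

T_f ≈ 43.6 °C

Heat gained plus heat lost sum to zero:
0.36*134*(T − 310) + 1.28*1670*(T − 37.6) = 0
(48.24 + 2137.6) T = 48.24*310 + 2137.6*37.6
T = 95328 / 2185.8 = 43.6 °C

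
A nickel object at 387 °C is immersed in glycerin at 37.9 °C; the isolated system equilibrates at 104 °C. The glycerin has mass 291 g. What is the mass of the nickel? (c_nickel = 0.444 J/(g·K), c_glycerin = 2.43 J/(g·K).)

m ≈ 372 g

Setting the total heat transfer to zero:
m·0.444·(104 − 387) + 291·2.43·(104 − 37.9) = 0
-125.65 m = -46741
m = -46741/-125.65 ≈ 372 g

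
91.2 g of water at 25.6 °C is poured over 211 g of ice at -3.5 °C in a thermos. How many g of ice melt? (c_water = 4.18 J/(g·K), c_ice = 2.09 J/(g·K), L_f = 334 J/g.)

m_melted ≈ 24.6 g

Cooling the water to 0 °C releases 91.2·4.18·25.6 = 9759.1 J.
Of that, 211·2.09·3.5 = 1543.5 J goes to bring the ice to 0 °C, leaving 8215.7 J.
Fully melting the ice requires m_ice L_f = 211·334 = 70474 J.
That's not enough to melt it all — equilibrium is at 0 °C with ice remaining.
m_melted·334 = 8215.7  ⇒  m_melted ≈ 24.6 g.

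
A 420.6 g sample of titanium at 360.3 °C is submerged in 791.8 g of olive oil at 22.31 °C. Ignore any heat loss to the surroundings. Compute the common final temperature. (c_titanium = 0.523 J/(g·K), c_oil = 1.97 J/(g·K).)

T_f ≈ 64.1 °C

T_f is the heat-capacity-weighted average of the initial temperatures:
T_f = (219.97×360.3 + 1559.8×22.31) / (219.97 + 1559.8)
    = 114057 / 1779.8 ≈ 64.08 °C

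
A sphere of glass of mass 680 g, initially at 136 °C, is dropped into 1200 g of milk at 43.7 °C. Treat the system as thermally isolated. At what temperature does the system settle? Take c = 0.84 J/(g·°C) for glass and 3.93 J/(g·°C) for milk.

T_f is the heat-capacity-weighted average of the initial temperatures:
T_f = (571.2×136 + 4716×43.7) / (571.2 + 4716)
    = 283772 / 5287.2 ≈ 53.67 °C

T_f ≈ 53.7 °C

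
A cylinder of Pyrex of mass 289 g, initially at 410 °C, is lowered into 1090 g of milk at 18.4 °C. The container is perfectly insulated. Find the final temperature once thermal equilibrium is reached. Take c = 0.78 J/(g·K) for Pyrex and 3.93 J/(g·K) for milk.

T_f ≈ 38.0 °C

Heat lost by the Pyrex equals heat gained by the milk:
289·0.78·(410 − T) = 1090·3.93·(T − 18.4)
225.42(410 − T) = 4283.7(T − 18.4)
4509.1 T = 171242  ⇒  T ≈ 37.98 °C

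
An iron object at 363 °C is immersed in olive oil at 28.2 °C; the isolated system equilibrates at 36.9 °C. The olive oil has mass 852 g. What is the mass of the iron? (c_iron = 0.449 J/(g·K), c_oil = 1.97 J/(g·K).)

m ≈ 99.7 g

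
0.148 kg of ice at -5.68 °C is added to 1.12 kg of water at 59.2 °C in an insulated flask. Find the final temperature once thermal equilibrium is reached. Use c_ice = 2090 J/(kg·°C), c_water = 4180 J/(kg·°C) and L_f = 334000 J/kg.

Taking heat into each body as positive, Σ m c ΔT = 0:
ice -5.68→0 °C: 0.148·2090·5.68 = 1756.9
  fusion: m_ice L_f = 0.148·334000 = 49432
  warm the meltwater: 618.64 T
  water cools: 1.12·4180·(T − 59.2) = 4681.6(T − 59.2)
5300.2 T = 277151 − 51189 = 225962
T ≈ 42.63 °C (positive, so assuming full melt was valid).

T_f ≈ 42.6 °C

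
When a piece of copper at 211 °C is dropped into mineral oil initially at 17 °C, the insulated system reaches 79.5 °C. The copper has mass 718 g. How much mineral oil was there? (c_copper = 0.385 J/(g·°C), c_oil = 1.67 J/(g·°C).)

m ≈ 348 g

Heat gained plus heat lost sum to zero:
718×0.385×(79.5 − 211) + m×1.67×(79.5 − 17) = 0
104.38 m = 36351
m = 36351/104.38 ≈ 348.3 g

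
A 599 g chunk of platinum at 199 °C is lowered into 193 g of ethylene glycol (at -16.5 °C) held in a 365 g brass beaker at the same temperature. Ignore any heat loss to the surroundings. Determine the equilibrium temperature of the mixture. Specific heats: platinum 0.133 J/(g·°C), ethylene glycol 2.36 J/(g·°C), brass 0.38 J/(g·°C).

T_f ≈ 9.0 °C

T_f is the heat-capacity-weighted average of the initial temperatures:
T_f = (79.67*199 + 455.48*(-16.5) + 138.7*(-16.5)) / (79.67 + 455.48 + 138.7)
    = 6049.8 / 673.85 ≈ 8.98 °C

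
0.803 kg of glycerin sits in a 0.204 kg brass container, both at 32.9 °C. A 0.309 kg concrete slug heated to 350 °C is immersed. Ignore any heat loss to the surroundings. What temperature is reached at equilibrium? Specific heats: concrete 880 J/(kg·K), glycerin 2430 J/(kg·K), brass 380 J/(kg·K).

Heat gained plus heat lost sum to zero:
0.309*880*(T − 350) + 0.803*2430*(T − 32.9) + 0.204*380*(T − 32.9) = 0
271.92(T − 350) + 1951.3(T − 32.9) + 77.52(T − 32.9) = 0
2300.7 T = 161920
T = 161920 / 2300.7 = 70.4 °C

T_f ≈ 70.4 °C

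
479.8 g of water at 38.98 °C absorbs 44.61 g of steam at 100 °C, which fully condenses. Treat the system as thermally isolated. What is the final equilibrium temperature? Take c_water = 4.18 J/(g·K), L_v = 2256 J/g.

T_f ≈ 90.1 °C

Energy conservation, ΣQ = 0:
condense steam: −44.61×2256 = −100640; condensate cools 100→T: 44.61×4.18×(T − 100) = 186.47(T − 100); water warms: 479.8×4.18×(T − 38.98) = 2005.6(T − 38.98)
2192 T = 100640 + 18647 + 78177 = 197464
T ≈ 90.08 °C, under the boiling point, so the assumption holds.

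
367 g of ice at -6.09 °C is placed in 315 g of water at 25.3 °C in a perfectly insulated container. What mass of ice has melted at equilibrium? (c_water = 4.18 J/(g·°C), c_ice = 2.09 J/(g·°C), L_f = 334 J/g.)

m_melted ≈ 85.8 g

Cooling the water to 0 °C releases 315×4.18×25.3 = 33313 J.
Of that, 367×2.09×6.09 = 4671.2 J goes to bring the ice to 0 °C, leaving 28641 J.
Melting all 367 g of ice would need 367×334 = 122578 J.
Since 28641 < 122578 J, not all the ice melts; equilibrium is at 0 °C.
Mass melted = 28641/334 ≈ 85.75 g.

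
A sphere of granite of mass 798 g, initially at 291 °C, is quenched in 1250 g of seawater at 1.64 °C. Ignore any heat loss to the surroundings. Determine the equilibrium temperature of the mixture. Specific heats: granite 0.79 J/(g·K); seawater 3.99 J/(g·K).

Energy conservation, ΣQ = 0:
798×0.79×(T − 291) + 1250×3.99×(T − 1.64) = 0
630.42(T − 291) + 4987.5(T − 1.64) = 0
(630.42 + 4987.5) T = 630.42×291 + 4987.5×1.64
T ≈ 34.11 °C

T_f ≈ 34.1 °C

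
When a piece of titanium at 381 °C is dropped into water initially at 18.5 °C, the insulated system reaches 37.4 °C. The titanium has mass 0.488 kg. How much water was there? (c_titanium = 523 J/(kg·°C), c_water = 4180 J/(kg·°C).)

m ≈ 1.11 kg

Heat lost by the titanium = heat gained by the water:
0.488·523·(381 − 37.4) = m·4180·(37.4 − 18.5)
79002 m = 87695  ⇒  m ≈ 1.11 kg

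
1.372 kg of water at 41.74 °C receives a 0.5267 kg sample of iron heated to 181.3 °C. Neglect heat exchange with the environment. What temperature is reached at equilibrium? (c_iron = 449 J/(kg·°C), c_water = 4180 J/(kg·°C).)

T_f ≈ 47.3 °C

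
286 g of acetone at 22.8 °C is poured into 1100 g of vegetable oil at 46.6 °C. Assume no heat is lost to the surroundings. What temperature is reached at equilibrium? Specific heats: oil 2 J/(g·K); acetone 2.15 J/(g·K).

T_f ≈ 41.4 °C

Conservation of energy gives ΣQ = 0:
1100*2*(T − 46.6) + 286*2.15*(T − 22.8) = 0
2200(T − 46.6) + 614.9(T − 22.8) = 0
(2200 + 614.9) T = 2200*46.6 + 614.9*22.8
T = 116540/2814.9 ≈ 41.40 °C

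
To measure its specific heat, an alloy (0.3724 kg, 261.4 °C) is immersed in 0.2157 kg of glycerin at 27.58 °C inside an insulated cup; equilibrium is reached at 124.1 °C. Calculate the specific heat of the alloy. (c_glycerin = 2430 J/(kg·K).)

Taking heat into each body as positive, Σ m c ΔT = 0:
0.3724·c·(124.1 − 261.4) + 0.2157·2430·(124.1 − 27.58) = 0
-51.13 c = -50591
c = -50591/-51.13 ≈ 989.4 J/(kg·K)

c ≈ 989 J/(kg·K)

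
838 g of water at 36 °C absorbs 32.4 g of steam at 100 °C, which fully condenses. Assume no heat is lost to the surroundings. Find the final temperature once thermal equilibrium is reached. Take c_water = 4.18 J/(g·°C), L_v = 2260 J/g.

Heat gained plus heat lost sum to zero:
steam→water at 100 °C releases m L_v = 32.4×2260 = 73224
  condensed water 100 °C→T: 135.43(T − 100)
  water warms: 838×4.18×(T − 36) = 3502.8(T − 36)
3638.3 T = 73224 + 13543 + 126102 = 212869
T ≈ 58.51 °C — below 100 °C, confirming all the steam condensed.

T_f ≈ 58.5 °C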